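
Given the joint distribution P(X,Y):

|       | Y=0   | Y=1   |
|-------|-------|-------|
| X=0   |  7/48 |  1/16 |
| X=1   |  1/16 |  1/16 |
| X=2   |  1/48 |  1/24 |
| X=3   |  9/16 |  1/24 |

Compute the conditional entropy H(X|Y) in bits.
1.3821 bits

H(X|Y) = H(X,Y) - H(Y)

H(X,Y) = -Σ_{x,y} P(x,y) log₂ P(x,y). Per-cell terms -P(x,y)·log₂P(x,y):
  X=0: 0.4051, 0.2500
  X=1: 0.2500, 0.2500
  X=2: 0.1164, 0.1910
  X=3: 0.4669, 0.1910
Sum of the 8 terms: H(X,Y) = 2.1204 bits

Marginal of Y (column sums):
  P(Y=0) = 7/48 + 1/16 + 1/48 + 9/16 = 19/24
  P(Y=1) = 1/16 + 1/16 + 1/24 + 1/24 = 5/24
H(Y) = -[(19/24)·log₂(19/24) + (5/24)·log₂(5/24)]
  = 0.2668 + 0.4715 = 0.7383 bits

H(X|Y) = H(X,Y) - H(Y) = 2.1204 - 0.7383 = 1.3821 bits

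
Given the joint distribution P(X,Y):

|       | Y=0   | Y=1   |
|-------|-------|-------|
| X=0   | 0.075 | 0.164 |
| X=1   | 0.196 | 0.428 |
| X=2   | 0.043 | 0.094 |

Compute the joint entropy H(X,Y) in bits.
2.2087 bits

H(X,Y) = -Σ_{x,y} P(x,y) log₂ P(x,y). Per-cell terms -P(x,y)·log₂P(x,y):
  X=0: 0.28027, 0.42775
  X=1: 0.46081, 0.52401
  X=2: 0.19520, 0.32065
Sum of the 6 terms: H(X,Y) = 2.2087 bits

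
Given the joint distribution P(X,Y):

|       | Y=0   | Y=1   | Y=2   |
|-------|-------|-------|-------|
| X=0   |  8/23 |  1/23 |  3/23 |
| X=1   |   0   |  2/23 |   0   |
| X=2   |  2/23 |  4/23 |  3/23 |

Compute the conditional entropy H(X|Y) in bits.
0.9944 bits

H(X|Y) = H(X,Y) - H(Y)

H(X,Y) = -Σ_{x,y} P(x,y) log₂ P(x,y). Per-cell terms -P(x,y)·log₂P(x,y):
  X=0: 0.52993, 0.19668, 0.38330
  X=1: 0.00000, 0.30640, 0.00000
  X=2: 0.30640, 0.43888, 0.38330
  (cells with P = 0 contribute 0)
Sum of the 9 terms: H(X,Y) = 2.5449 bits

Marginal of Y (column sums):
  P(Y=0) = 8/23 + 0 + 2/23 = 10/23
  P(Y=1) = 1/23 + 2/23 + 4/23 = 7/23
  P(Y=2) = 3/23 + 0 + 3/23 = 6/23
H(Y) = -[(10/23)·log₂(10/23) + (7/23)·log₂(7/23) + (6/23)·log₂(6/23)]
  = 0.52245 + 0.52232 + 0.50572 = 1.5505 bits

H(X|Y) = H(X,Y) - H(Y) = 2.5449 - 1.5505 = 0.9944 bits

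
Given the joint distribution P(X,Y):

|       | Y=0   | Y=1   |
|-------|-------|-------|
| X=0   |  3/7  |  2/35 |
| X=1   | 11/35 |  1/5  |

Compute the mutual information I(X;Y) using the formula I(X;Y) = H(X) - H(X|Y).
0.0728 bits

I(X;Y) = H(X) - H(X|Y)

Marginal of X (row sums):
  P(X=0) = 3/7 + 2/35 = 17/35
  P(X=1) = 11/35 + 1/5 = 18/35
H(X) = -[(17/35)·log₂(17/35) + (18/35)·log₂(18/35)]
  = 0.50603 + 0.49338 = 0.9994 bits

Marginal of Y (column sums):
  P(Y=0) = 3/7 + 11/35 = 26/35
  P(Y=1) = 2/35 + 1/5 = 9/35
H(X|Y) = Σ_y P(y)·H(X|Y=y):
  Y=0: P(Y=0) = 26/35, P(X|Y=0) = (15/26, 11/26) → H(X|Y=0) = 0.98286
  Y=1: P(Y=1) = 9/35, P(X|Y=1) = (2/9, 7/9) → H(X|Y=1) = 0.76420
H(X|Y) = (26/35)·0.98286 + (9/35)·0.76420 = 0.9266 bits

I(X;Y) = H(X) - H(X|Y) = 0.9994 - 0.9266 = 0.0728 bits

Cross-check via I(X;Y) = H(X) + H(Y) - H(X,Y): computing H(Y) from the column sums and H(X,Y) from the 4 cells in the same way gives H(Y) = 0.8224 bits and H(X,Y) = 1.7490 bits, so
I(X;Y) = 0.9994 + 0.8224 - 1.7490 = 0.0728 bits ✓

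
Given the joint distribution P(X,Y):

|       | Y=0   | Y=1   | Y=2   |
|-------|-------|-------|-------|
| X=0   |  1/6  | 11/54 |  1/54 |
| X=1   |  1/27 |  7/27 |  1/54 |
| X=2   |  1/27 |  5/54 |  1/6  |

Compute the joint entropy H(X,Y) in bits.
2.7174 bits

H(X,Y) = -Σ_{x,y} P(x,y) log₂ P(x,y). Per-cell terms -P(x,y)·log₂P(x,y):
  X=0: 0.4308, 0.4676, 0.1066
  X=1: 0.1761, 0.5049, 0.1066
  X=2: 0.1761, 0.3179, 0.4308
Sum of the 9 terms: H(X,Y) = 2.7174 bits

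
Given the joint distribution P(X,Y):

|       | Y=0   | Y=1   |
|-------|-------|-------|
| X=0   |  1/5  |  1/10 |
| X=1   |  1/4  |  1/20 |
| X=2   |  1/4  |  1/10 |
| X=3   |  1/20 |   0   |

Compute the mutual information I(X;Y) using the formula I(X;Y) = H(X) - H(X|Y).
0.0387 bits

I(X;Y) = H(X) - H(X|Y)

Marginal of X (row sums):
  P(X=0) = 1/5 + 1/10 = 3/10
  P(X=1) = 1/4 + 1/20 = 3/10
  P(X=2) = 1/4 + 1/10 = 7/20
  P(X=3) = 1/20 + 0 = 1/20
H(X) = -[(3/10)·log₂(3/10) + (3/10)·log₂(3/10) + (7/20)·log₂(7/20) + (1/20)·log₂(1/20)]
  = 0.5211 + 0.5211 + 0.5301 + 0.2161 = 1.7884 bits

Marginal of Y (column sums):
  P(Y=0) = 1/5 + 1/4 + 1/4 + 1/20 = 3/4
  P(Y=1) = 1/10 + 1/20 + 1/10 + 0 = 1/4
H(X|Y) = Σ_y P(y)·H(X|Y=y):
  Y=0: P(Y=0) = 3/4, P(X|Y=0) = (4/15, 1/3, 1/3, 1/15) → H(X|Y=0) = 1.8256
  Y=1: P(Y=1) = 1/4, P(X|Y=1) = (2/5, 1/5, 2/5, 0) → H(X|Y=1) = 1.5219
H(X|Y) = (3/4)·1.8256 + (1/4)·1.5219 = 1.7497 bits

I(X;Y) = H(X) - H(X|Y) = 1.7884 - 1.7497 = 0.0387 bits

Cross-check via I(X;Y) = H(X) + H(Y) - H(X,Y): computing H(Y) from the column sums and H(X,Y) from the 8 cells in the same way gives H(Y) = 0.8113 bits and H(X,Y) = 2.5610 bits, so
I(X;Y) = 1.7884 + 0.8113 - 2.5610 = 0.0387 bits ✓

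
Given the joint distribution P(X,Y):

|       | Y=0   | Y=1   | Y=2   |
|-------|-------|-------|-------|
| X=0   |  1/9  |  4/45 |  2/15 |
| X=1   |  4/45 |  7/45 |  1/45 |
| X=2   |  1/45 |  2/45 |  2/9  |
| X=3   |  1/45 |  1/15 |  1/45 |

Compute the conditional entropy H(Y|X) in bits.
1.3021 bits

H(Y|X) = H(X,Y) - H(X)

H(X,Y) = -Σ_{x,y} P(x,y) log₂ P(x,y). Per-cell terms -P(x,y)·log₂P(x,y):
  X=0: 0.352214, 0.310387, 0.387585
  X=1: 0.310387, 0.417589, 0.122041
  X=2: 0.122041, 0.199638, 0.482206
  X=3: 0.122041, 0.260459, 0.122041
Sum of the 12 terms: H(X,Y) = 3.20863 bits

Marginal of X (row sums):
  P(X=0) = 1/9 + 4/45 + 2/15 = 1/3
  P(X=1) = 4/45 + 7/45 + 1/45 = 4/15
  P(X=2) = 1/45 + 2/45 + 2/9 = 13/45
  P(X=3) = 1/45 + 1/15 + 1/45 = 1/9
H(X) = -[(1/3)·log₂(1/3) + (4/15)·log₂(4/15) + (13/45)·log₂(13/45) + (1/9)·log₂(1/9)]
  = 0.528321 + 0.508504 + 0.517519 + 0.352214 = 1.90656 bits

H(Y|X) = H(X,Y) - H(X) = 3.20863 - 1.90656 = 1.3021 bits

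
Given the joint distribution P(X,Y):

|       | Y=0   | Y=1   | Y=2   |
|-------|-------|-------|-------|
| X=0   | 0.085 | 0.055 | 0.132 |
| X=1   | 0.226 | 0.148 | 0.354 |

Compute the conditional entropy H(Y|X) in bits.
1.4969 bits

H(Y|X) = H(X,Y) - H(X)

H(X,Y) = -Σ_{x,y} P(x,y) log₂ P(x,y). Per-cell terms -P(x,y)·log₂P(x,y):
  X=0: 0.30229, 0.23014, 0.38562
  X=1: 0.48491, 0.40794, 0.53036
Sum of the 6 terms: H(X,Y) = 2.34126 bits

Marginal of X (row sums):
  P(X=0) = 0.085 + 0.055 + 0.132 = 0.272
  P(X=1) = 0.226 + 0.148 + 0.354 = 0.728
H(X) = -[0.272·log₂(0.272) + 0.728·log₂(0.728)]
  = 0.51090 + 0.33342 = 0.84432 bits

H(Y|X) = H(X,Y) - H(X) = 2.34126 - 0.84432 = 1.4969 bits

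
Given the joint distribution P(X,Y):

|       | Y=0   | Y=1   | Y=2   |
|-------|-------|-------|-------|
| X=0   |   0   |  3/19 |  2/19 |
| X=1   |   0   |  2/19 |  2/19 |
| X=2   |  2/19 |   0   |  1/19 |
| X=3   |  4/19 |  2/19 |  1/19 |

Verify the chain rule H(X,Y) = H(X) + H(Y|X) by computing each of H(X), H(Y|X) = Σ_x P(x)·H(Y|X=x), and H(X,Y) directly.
H(X) = 1.9313 bits, H(Y|X) = 1.1190 bits, H(X,Y) = 3.0503 bits

Marginal of X (row sums):
  P(X=0) = 0 + 3/19 + 2/19 = 5/19
  P(X=1) = 0 + 2/19 + 2/19 = 4/19
  P(X=2) = 2/19 + 0 + 1/19 = 3/19
  P(X=3) = 4/19 + 2/19 + 1/19 = 7/19
H(X) = -[(5/19)·log₂(5/19) + (4/19)·log₂(4/19) + (3/19)·log₂(3/19) + (7/19)·log₂(7/19)]
  = 0.50684 + 0.47325 + 0.42047 + 0.53074 = 1.9313 bits

H(Y|X) = Σ_x P(x)·H(Y|X=x):
  X=0: P(X=0) = 5/19, P(Y|X=0) = (0, 3/5, 2/5) → H(Y|X=0) = 0.97095
  X=1: P(X=1) = 4/19, P(Y|X=1) = (0, 1/2, 1/2) → H(Y|X=1) = 1.00000
  X=2: P(X=2) = 3/19, P(Y|X=2) = (2/3, 0, 1/3) → H(Y|X=2) = 0.91830
  X=3: P(X=3) = 7/19, P(Y|X=3) = (4/7, 2/7, 1/7) → H(Y|X=3) = 1.37878
H(Y|X) = (5/19)·0.97095 + (4/19)·1.00000 + (3/19)·0.91830 + (7/19)·1.37878 = 1.1190 bits

H(X,Y) = -Σ_{x,y} P(x,y) log₂ P(x,y). Per-cell terms -P(x,y)·log₂P(x,y):
  X=0: 0.00000, 0.42047, 0.34189
  X=1: 0.00000, 0.34189, 0.34189
  X=2: 0.34189, 0.00000, 0.22358
  X=3: 0.47325, 0.34189, 0.22358
  (cells with P = 0 contribute 0)
Sum of the 12 terms: H(X,Y) = 3.0503 bits

Chain rule check:
  H(X) + H(Y|X) = 1.9313 + 1.1190 = 3.0503 bits
  H(X,Y) = 3.0503 bits
✓ Chain rule verified.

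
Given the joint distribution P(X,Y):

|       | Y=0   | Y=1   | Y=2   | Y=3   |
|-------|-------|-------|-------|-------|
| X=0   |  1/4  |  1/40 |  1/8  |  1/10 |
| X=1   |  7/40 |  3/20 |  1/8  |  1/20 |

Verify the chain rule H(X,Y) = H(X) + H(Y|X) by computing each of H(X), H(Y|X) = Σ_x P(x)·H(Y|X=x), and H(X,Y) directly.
H(X) = 1.0000 bits, H(Y|X) = 1.7819 bits, H(X,Y) = 2.7819 bits

Marginal of X (row sums):
  P(X=0) = 1/4 + 1/40 + 1/8 + 1/10 = 1/2
  P(X=1) = 7/40 + 3/20 + 1/8 + 1/20 = 1/2
H(X) = -[(1/2)·log₂(1/2) + (1/2)·log₂(1/2)]
  = 0.50000 + 0.50000 = 1.0000 bits

H(Y|X) = Σ_x P(x)·H(Y|X=x):
  X=0: P(X=0) = 1/2, P(Y|X=0) = (1/2, 1/20, 1/4, 1/5) → H(Y|X=0) = 1.68048
  X=1: P(X=1) = 1/2, P(Y|X=1) = (7/20, 3/10, 1/4, 1/10) → H(Y|X=1) = 1.88338
H(Y|X) = (1/2)·1.68048 + (1/2)·1.88338 = 1.7819 bits

H(X,Y) = -Σ_{x,y} P(x,y) log₂ P(x,y). Per-cell terms -P(x,y)·log₂P(x,y):
  X=0: 0.50000, 0.13305, 0.37500, 0.33219
  X=1: 0.44005, 0.41054, 0.37500, 0.21610
Sum of the 8 terms: H(X,Y) = 2.7819 bits

Chain rule check:
  H(X) + H(Y|X) = 1.0000 + 1.7819 = 2.7819 bits
  H(X,Y) = 2.7819 bits
✓ Chain rule verified.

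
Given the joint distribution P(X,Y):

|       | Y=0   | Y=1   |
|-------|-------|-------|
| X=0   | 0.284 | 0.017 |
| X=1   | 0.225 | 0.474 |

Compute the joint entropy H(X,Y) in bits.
1.6104 bits

H(X,Y) = -Σ_{x,y} P(x,y) log₂ P(x,y). Per-cell terms -P(x,y)·log₂P(x,y):
  X=0: 0.5158, 0.0999
  X=1: 0.4842, 0.5105
Sum of the 4 terms: H(X,Y) = 1.6104 bits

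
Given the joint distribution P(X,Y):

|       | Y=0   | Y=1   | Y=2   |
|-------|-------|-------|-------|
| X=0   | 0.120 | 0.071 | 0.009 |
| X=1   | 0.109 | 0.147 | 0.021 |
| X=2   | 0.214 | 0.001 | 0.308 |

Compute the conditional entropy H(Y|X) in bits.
1.1142 bits

H(Y|X) = H(X,Y) - H(X)

H(X,Y) = -Σ_{x,y} P(x,y) log₂ P(x,y). Per-cell terms -P(x,y)·log₂P(x,y):
  X=0: 0.367067, 0.270939, 0.061163
  X=1: 0.348538, 0.406618, 0.117043
  X=2: 0.476004, 0.009966, 0.523291
Sum of the 9 terms: H(X,Y) = 2.58063 bits

Marginal of X (row sums):
  P(X=0) = 0.120 + 0.071 + 0.009 = 0.200
  P(X=1) = 0.109 + 0.147 + 0.021 = 0.277
  P(X=2) = 0.214 + 0.001 + 0.308 = 0.523
H(X) = -[0.200·log₂(0.200) + 0.277·log₂(0.277) + 0.523·log₂(0.523)]
  = 0.464386 + 0.513016 + 0.489066 = 1.46647 bits

H(Y|X) = H(X,Y) - H(X) = 2.58063 - 1.46647 = 1.1142 bits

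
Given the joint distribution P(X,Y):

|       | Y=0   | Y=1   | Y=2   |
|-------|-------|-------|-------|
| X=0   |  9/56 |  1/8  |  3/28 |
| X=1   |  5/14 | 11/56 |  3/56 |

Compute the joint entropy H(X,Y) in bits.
2.3620 bits

H(X,Y) = -Σ_{x,y} P(x,y) log₂ P(x,y). Per-cell terms -P(x,y)·log₂P(x,y):
  X=0: 0.42387, 0.37500, 0.34526
  X=1: 0.53051, 0.46120, 0.22620
Sum of the 6 terms: H(X,Y) = 2.3620 bits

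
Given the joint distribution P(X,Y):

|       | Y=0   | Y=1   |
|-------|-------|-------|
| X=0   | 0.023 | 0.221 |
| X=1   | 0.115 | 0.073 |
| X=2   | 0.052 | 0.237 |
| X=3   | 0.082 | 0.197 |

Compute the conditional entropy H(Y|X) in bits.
0.7314 bits

H(Y|X) = H(X,Y) - H(X)

H(X,Y) = -Σ_{x,y} P(x,y) log₂ P(x,y). Per-cell terms -P(x,y)·log₂P(x,y):
  X=0: 0.12517, 0.48131
  X=1: 0.35883, 0.27565
  X=2: 0.22180, 0.49226
  X=3: 0.29588, 0.46172
Sum of the 8 terms: H(X,Y) = 2.7126 bits

Marginal of X (row sums):
  P(X=0) = 0.023 + 0.221 = 0.244
  P(X=1) = 0.115 + 0.073 = 0.188
  P(X=2) = 0.052 + 0.237 = 0.289
  P(X=3) = 0.082 + 0.197 = 0.279
H(X) = -[0.244·log₂(0.244) + 0.188·log₂(0.188) + 0.289·log₂(0.289) + 0.279·log₂(0.279)]
  = 0.49655 + 0.45330 + 0.51756 + 0.51382 = 1.9812 bits

H(Y|X) = H(X,Y) - H(X) = 2.7126 - 1.9812 = 0.7314 bits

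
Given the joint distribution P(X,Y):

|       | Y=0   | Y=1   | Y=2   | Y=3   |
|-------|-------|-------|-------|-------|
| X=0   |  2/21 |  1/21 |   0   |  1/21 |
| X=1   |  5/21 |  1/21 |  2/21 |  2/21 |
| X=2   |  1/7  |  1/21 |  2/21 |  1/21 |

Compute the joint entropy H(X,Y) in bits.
3.2321 bits

H(X,Y) = -Σ_{x,y} P(x,y) log₂ P(x,y). Per-cell terms -P(x,y)·log₂P(x,y):
  X=0: 0.32308, 0.20916, 0.00000, 0.20916
  X=1: 0.49295, 0.20916, 0.32308, 0.32308
  X=2: 0.40105, 0.20916, 0.32308, 0.20916
  (cells with P = 0 contribute 0)
Sum of the 12 terms: H(X,Y) = 3.2321 bits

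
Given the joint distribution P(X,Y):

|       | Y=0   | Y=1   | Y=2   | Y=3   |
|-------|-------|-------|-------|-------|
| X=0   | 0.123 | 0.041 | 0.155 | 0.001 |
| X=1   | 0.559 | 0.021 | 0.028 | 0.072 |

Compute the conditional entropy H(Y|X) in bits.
1.0871 bits

H(Y|X) = H(X,Y) - H(X)

H(X,Y) = -Σ_{x,y} P(x,y) log₂ P(x,y). Per-cell terms -P(x,y)·log₂P(x,y):
  X=0: 0.37186, 0.18894, 0.41690, 0.00997
  X=1: 0.46905, 0.11704, 0.14444, 0.27330
Sum of the 8 terms: H(X,Y) = 1.9915 bits

Marginal of X (row sums):
  P(X=0) = 0.123 + 0.041 + 0.155 + 0.001 = 0.320
  P(X=1) = 0.559 + 0.021 + 0.028 + 0.072 = 0.680
H(X) = -[0.320·log₂(0.320) + 0.680·log₂(0.680)]
  = 0.52603 + 0.37835 = 0.9044 bits

H(Y|X) = H(X,Y) - H(X) = 1.9915 - 0.9044 = 1.0871 bits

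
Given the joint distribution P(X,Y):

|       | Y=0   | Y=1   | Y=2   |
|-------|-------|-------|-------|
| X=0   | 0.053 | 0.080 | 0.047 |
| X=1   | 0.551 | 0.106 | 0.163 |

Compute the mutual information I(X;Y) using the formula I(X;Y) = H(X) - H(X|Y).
0.0766 bits

I(X;Y) = H(X) - H(X|Y)

Marginal of X (row sums):
  P(X=0) = 0.053 + 0.080 + 0.047 = 0.180
  P(X=1) = 0.551 + 0.106 + 0.163 = 0.820
H(X) = -[0.180·log₂(0.180) + 0.820·log₂(0.820)]
  = 0.4453 + 0.2348 = 0.6801 bits

Marginal of Y (column sums):
  P(Y=0) = 0.053 + 0.551 = 0.604
  P(Y=1) = 0.080 + 0.106 = 0.186
  P(Y=2) = 0.047 + 0.163 = 0.210
H(X|Y) = Σ_y P(y)·H(X|Y=y):
  Y=0: P(Y=0) = 0.604, P(X|Y=0) = (53/604, 551/604) → H(X|Y=0) = 0.4289
  Y=1: P(Y=1) = 0.186, P(X|Y=1) = (40/93, 53/93) → H(X|Y=1) = 0.9859
  Y=2: P(Y=2) = 0.210, P(X|Y=2) = (47/210, 163/210) → H(X|Y=2) = 0.7671
H(X|Y) = 0.604·0.4289 + 0.186·0.9859 + 0.210·0.7671 = 0.6035 bits

I(X;Y) = H(X) - H(X|Y) = 0.6801 - 0.6035 = 0.0766 bits

Cross-check via I(X;Y) = H(X) + H(Y) - H(X,Y): computing H(Y) from the column sums and H(X,Y) from the 6 cells in the same way gives H(Y) = 1.3635 bits and H(X,Y) = 1.9670 bits, so
I(X;Y) = 0.6801 + 1.3635 - 1.9670 = 0.0766 bits ✓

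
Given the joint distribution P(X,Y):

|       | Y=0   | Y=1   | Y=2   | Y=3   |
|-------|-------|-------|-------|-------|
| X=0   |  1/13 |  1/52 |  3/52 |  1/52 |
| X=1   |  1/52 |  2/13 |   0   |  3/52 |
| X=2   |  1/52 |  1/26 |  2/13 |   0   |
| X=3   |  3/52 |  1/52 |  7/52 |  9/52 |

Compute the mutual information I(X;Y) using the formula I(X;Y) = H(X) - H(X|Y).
0.5022 bits

I(X;Y) = H(X) - H(X|Y)

Marginal of X (row sums):
  P(X=0) = 1/13 + 1/52 + 3/52 + 1/52 = 9/52
  P(X=1) = 1/52 + 2/13 + 0 + 3/52 = 3/13
  P(X=2) = 1/52 + 1/26 + 2/13 + 0 = 11/52
  P(X=3) = 3/52 + 1/52 + 7/52 + 9/52 = 5/13
H(X) = -[(9/52)·log₂(9/52) + (3/13)·log₂(3/13) + (11/52)·log₂(11/52) + (5/13)·log₂(5/13)]
  = 0.43797 + 0.48819 + 0.47406 + 0.53020 = 1.9304 bits

Marginal of Y (column sums):
  P(Y=0) = 1/13 + 1/52 + 1/52 + 3/52 = 9/52
  P(Y=1) = 1/52 + 2/13 + 1/26 + 1/52 = 3/13
  P(Y=2) = 3/52 + 0 + 2/13 + 7/52 = 9/26
  P(Y=3) = 1/52 + 3/52 + 0 + 9/52 = 1/4
H(X|Y) = Σ_y P(y)·H(X|Y=y):
  Y=0: P(Y=0) = 9/52, P(X|Y=0) = (4/9, 1/9, 1/9, 1/3) → H(X|Y=0) = 1.75272
  Y=1: P(Y=1) = 3/13, P(X|Y=1) = (1/12, 2/3, 1/6, 1/12) → H(X|Y=1) = 1.41830
  Y=2: P(Y=2) = 9/26, P(X|Y=2) = (1/6, 0, 4/9, 7/18) → H(X|Y=2) = 1.48068
  Y=3: P(Y=3) = 1/4, P(X|Y=3) = (1/13, 3/13, 0, 9/13) → H(X|Y=3) = 1.14012
H(X|Y) = (9/52)·1.75272 + (3/13)·1.41830 + (9/26)·1.48068 + (1/4)·1.14012 = 1.4282 bits

I(X;Y) = H(X) - H(X|Y) = 1.9304 - 1.4282 = 0.5022 bits

Cross-check via I(X;Y) = H(X) + H(Y) - H(X,Y): computing H(Y) from the column sums and H(X,Y) from the 16 cells in the same way gives H(Y) = 1.9560 bits and H(X,Y) = 3.3842 bits, so
I(X;Y) = 1.9304 + 1.9560 - 3.3842 = 0.5022 bits ✓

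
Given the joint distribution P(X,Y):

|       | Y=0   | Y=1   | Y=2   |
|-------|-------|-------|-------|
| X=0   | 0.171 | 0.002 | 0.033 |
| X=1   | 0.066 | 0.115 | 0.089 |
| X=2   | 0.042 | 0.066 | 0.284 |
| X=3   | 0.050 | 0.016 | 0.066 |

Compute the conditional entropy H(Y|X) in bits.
1.1865 bits

H(Y|X) = H(X,Y) - H(X)

H(X,Y) = -Σ_{x,y} P(x,y) log₂ P(x,y). Per-cell terms -P(x,y)·log₂P(x,y):
  X=0: 0.43570, 0.01793, 0.16241
  X=1: 0.25881, 0.35883, 0.31061
  X=2: 0.19209, 0.25881, 0.51575
  X=3: 0.21610, 0.09545, 0.25881
Sum of the 12 terms: H(X,Y) = 3.0813 bits

Marginal of X (row sums):
  P(X=0) = 0.171 + 0.002 + 0.033 = 0.206
  P(X=1) = 0.066 + 0.115 + 0.089 = 0.270
  P(X=2) = 0.042 + 0.066 + 0.284 = 0.392
  P(X=3) = 0.050 + 0.016 + 0.066 = 0.132
H(X) = -[0.206·log₂(0.206) + 0.270·log₂(0.270) + 0.392·log₂(0.392) + 0.132·log₂(0.132)]
  = 0.46953 + 0.51002 + 0.52962 + 0.38562 = 1.8948 bits

H(Y|X) = H(X,Y) - H(X) = 3.0813 - 1.8948 = 1.1865 bits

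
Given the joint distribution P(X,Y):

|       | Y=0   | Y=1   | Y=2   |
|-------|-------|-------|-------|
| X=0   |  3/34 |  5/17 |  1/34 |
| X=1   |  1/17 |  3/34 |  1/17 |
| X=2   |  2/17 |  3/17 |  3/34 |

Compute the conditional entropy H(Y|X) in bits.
1.3549 bits

H(Y|X) = H(X,Y) - H(X)

H(X,Y) = -Σ_{x,y} P(x,y) log₂ P(x,y). Per-cell terms -P(x,y)·log₂P(x,y):
  X=0: 0.3090441, 0.5192749, 0.1496313
  X=1: 0.2404390, 0.3090441, 0.2404390
  X=2: 0.3632309, 0.4416177, 0.3090441
Sum of the 9 terms: H(X,Y) = 2.881765 bits

Marginal of X (row sums):
  P(X=0) = 3/34 + 5/17 + 1/34 = 7/17
  P(X=1) = 1/17 + 3/34 + 1/17 = 7/34
  P(X=2) = 2/17 + 3/17 + 3/34 = 13/34
H(X) = -[(7/17)·log₂(7/17) + (7/34)·log₂(7/34) + (13/34)·log₂(13/34)]
  = 0.5271033 + 0.4694340 + 0.5303324 = 1.526870 bits

H(Y|X) = H(X,Y) - H(X) = 2.881765 - 1.526870 = 1.3549 bits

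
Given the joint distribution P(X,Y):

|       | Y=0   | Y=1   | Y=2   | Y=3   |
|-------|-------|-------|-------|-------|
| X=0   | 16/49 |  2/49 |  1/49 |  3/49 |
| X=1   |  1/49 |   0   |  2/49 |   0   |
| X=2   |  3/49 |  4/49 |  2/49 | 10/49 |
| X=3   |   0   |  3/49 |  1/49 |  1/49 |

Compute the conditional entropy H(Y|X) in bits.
1.4224 bits

H(Y|X) = H(X,Y) - H(X)

H(X,Y) = -Σ_{x,y} P(x,y) log₂ P(x,y). Per-cell terms -P(x,y)·log₂P(x,y):
  X=0: 0.52725, 0.18836, 0.11459, 0.24672
  X=1: 0.11459, 0.00000, 0.18836, 0.00000
  X=2: 0.24672, 0.29508, 0.18836, 0.46791
  X=3: 0.00000, 0.24672, 0.11459, 0.11459
  (cells with P = 0 contribute 0)
Sum of the 16 terms: H(X,Y) = 3.0538 bits

Marginal of X (row sums):
  P(X=0) = 16/49 + 2/49 + 1/49 + 3/49 = 22/49
  P(X=1) = 1/49 + 0 + 2/49 + 0 = 3/49
  P(X=2) = 3/49 + 4/49 + 2/49 + 10/49 = 19/49
  P(X=3) = 0 + 3/49 + 1/49 + 1/49 = 5/49
H(X) = -[(22/49)·log₂(22/49) + (3/49)·log₂(3/49) + (19/49)·log₂(19/49) + (5/49)·log₂(5/49)]
  = 0.51870 + 0.24672 + 0.52998 + 0.33600 = 1.6314 bits

H(Y|X) = H(X,Y) - H(X) = 3.0538 - 1.6314 = 1.4224 bits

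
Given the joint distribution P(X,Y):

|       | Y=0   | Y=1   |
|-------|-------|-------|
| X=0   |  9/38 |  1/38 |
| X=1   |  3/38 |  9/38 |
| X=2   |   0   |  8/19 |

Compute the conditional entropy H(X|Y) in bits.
1.0373 bits

H(X|Y) = H(X,Y) - H(Y)

H(X,Y) = -Σ_{x,y} P(x,y) log₂ P(x,y). Per-cell terms -P(x,y)·log₂P(x,y):
  X=0: 0.492158, 0.138103
  X=1: 0.289181, 0.492158
  X=2: 0.000000, 0.525443
  (cells with P = 0 contribute 0)
Sum of the 6 terms: H(X,Y) = 1.93704 bits

Marginal of Y (column sums):
  P(Y=0) = 9/38 + 3/38 + 0 = 6/19
  P(Y=1) = 1/38 + 9/38 + 8/19 = 13/19
H(Y) = -[(6/19)·log₂(6/19) + (13/19)·log₂(13/19)]
  = 0.525147 + 0.374597 = 0.89974 bits

H(X|Y) = H(X,Y) - H(Y) = 1.93704 - 0.89974 = 1.0373 bits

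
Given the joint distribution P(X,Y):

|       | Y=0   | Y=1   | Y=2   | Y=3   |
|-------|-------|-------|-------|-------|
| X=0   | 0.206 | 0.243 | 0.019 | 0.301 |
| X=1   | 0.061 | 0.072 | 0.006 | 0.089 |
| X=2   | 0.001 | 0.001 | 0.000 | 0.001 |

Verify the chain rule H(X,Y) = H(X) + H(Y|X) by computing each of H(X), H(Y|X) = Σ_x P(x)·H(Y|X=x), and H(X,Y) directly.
H(X) = 0.8029 bits, H(Y|X) = 1.6969 bits, H(X,Y) = 2.4997 bits

Marginal of X (row sums):
  P(X=0) = 0.206 + 0.243 + 0.019 + 0.301 = 0.769
  P(X=1) = 0.061 + 0.072 + 0.006 + 0.089 = 0.228
  P(X=2) = 0.001 + 0.001 + 0.000 + 0.001 = 0.003
H(X) = -[0.769·log₂(0.769) + 0.228·log₂(0.228) + 0.003·log₂(0.003)]
  = 0.2914083 + 0.4862999 + 0.0251425 = 0.8029 bits

H(Y|X) = Σ_x P(x)·H(Y|X=x):
  X=0: P(X=0) = 0.769, P(Y|X=0) = (206/769, 243/769, 19/769, 301/769) → H(Y|X=0) = 1.6958402
  X=1: P(X=1) = 0.228, P(Y|X=1) = (61/228, 6/19, 1/38, 89/228) → H(Y|X=1) = 1.7019267
  X=2: P(X=2) = 0.003, P(Y|X=2) = (1/3, 1/3, 0, 1/3) → H(Y|X=2) = 1.5849625
H(Y|X) = 0.769·1.6958402 + 0.228·1.7019267 + 0.003·1.5849625 = 1.6969 bits

H(X,Y) = -Σ_{x,y} P(x,y) log₂ P(x,y). Per-cell terms -P(x,y)·log₂P(x,y):
  X=0: 0.4695325, 0.4959561, 0.1086393, 0.5213815
  X=1: 0.2461379, 0.2733019, 0.0442849, 0.3106145
  X=2: 0.0099658, 0.0099658, 0.0000000, 0.0099658
  (cells with P = 0 contribute 0)
Sum of the 12 terms: H(X,Y) = 2.4997 bits

Chain rule check:
  H(X) + H(Y|X) = 0.8029 + 1.6969 = 2.4998 bits
  H(X,Y) = 2.4997 bits
✓ Chain rule verified (Δ = 0.0001 is 4-dp rounding noise: each of the three values was rounded independently).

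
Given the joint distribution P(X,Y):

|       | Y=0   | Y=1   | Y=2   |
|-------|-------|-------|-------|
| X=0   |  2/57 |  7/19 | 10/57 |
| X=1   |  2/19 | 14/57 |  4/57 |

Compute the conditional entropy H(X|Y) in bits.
0.9221 bits

H(X|Y) = H(X,Y) - H(Y)

H(X,Y) = -Σ_{x,y} P(x,y) log₂ P(x,y). Per-cell terms -P(x,y)·log₂P(x,y):
  X=0: 0.1696, 0.5307, 0.4405
  X=1: 0.3419, 0.4975, 0.2690
Sum of the 6 terms: H(X,Y) = 2.2492 bits

Marginal of Y (column sums):
  P(Y=0) = 2/57 + 2/19 = 8/57
  P(Y=1) = 7/19 + 14/57 = 35/57
  P(Y=2) = 10/57 + 4/57 = 14/57
H(Y) = -[(8/57)·log₂(8/57) + (35/57)·log₂(35/57) + (14/57)·log₂(14/57)]
  = 0.3976 + 0.4320 + 0.4975 = 1.3271 bits

H(X|Y) = H(X,Y) - H(Y) = 2.2492 - 1.3271 = 0.9221 bits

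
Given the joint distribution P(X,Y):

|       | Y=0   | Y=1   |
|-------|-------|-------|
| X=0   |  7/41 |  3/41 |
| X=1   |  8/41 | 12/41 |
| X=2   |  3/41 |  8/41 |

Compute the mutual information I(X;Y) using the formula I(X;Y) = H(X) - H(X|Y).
0.0739 bits

I(X;Y) = H(X) - H(X|Y)

Marginal of X (row sums):
  P(X=0) = 7/41 + 3/41 = 10/41
  P(X=1) = 8/41 + 12/41 = 20/41
  P(X=2) = 3/41 + 8/41 = 11/41
H(X) = -[(10/41)·log₂(10/41) + (20/41)·log₂(20/41) + (11/41)·log₂(11/41)]
  = 0.496494 + 0.505182 + 0.509252 = 1.51093 bits

Marginal of Y (column sums):
  P(Y=0) = 7/41 + 8/41 + 3/41 = 18/41
  P(Y=1) = 3/41 + 12/41 + 8/41 = 23/41
H(X|Y) = Σ_y P(y)·H(X|Y=y):
  Y=0: P(Y=0) = 18/41, P(X|Y=0) = (7/18, 4/9, 1/6) → H(X|Y=0) = 1.480682
  Y=1: P(Y=1) = 23/41, P(X|Y=1) = (3/23, 12/23, 8/23) → H(X|Y=1) = 1.402934
H(X|Y) = (18/41)·1.480682 + (23/41)·1.402934 = 1.43707 bits

I(X;Y) = H(X) - H(X|Y) = 1.51093 - 1.43707 = 0.0739 bits

Cross-check via I(X;Y) = H(X) + H(Y) - H(X,Y): computing H(Y) from the column sums and H(X,Y) from the 6 cells in the same way gives H(Y) = 0.98925 bits and H(X,Y) = 2.42631 bits, so
I(X;Y) = 1.51093 + 0.98925 - 2.42631 = 0.0739 bits ✓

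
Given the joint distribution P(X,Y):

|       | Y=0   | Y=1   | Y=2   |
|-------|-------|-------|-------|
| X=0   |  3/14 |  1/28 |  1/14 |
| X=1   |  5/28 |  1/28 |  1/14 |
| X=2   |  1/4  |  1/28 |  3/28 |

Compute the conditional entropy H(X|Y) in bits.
1.5693 bits

H(X|Y) = H(X,Y) - H(Y)

H(X,Y) = -Σ_{x,y} P(x,y) log₂ P(x,y). Per-cell terms -P(x,y)·log₂P(x,y):
  X=0: 0.47623, 0.17169, 0.27195
  X=1: 0.44383, 0.17169, 0.27195
  X=2: 0.50000, 0.17169, 0.34526
Sum of the 9 terms: H(X,Y) = 2.8243 bits

Marginal of Y (column sums):
  P(Y=0) = 3/14 + 5/28 + 1/4 = 9/14
  P(Y=1) = 1/28 + 1/28 + 1/28 = 3/28
  P(Y=2) = 1/14 + 1/14 + 3/28 = 1/4
H(Y) = -[(9/14)·log₂(9/14) + (3/28)·log₂(3/28) + (1/4)·log₂(1/4)]
  = 0.40978 + 0.34526 + 0.50000 = 1.2550 bits

H(X|Y) = H(X,Y) - H(Y) = 2.8243 - 1.2550 = 1.5693 bits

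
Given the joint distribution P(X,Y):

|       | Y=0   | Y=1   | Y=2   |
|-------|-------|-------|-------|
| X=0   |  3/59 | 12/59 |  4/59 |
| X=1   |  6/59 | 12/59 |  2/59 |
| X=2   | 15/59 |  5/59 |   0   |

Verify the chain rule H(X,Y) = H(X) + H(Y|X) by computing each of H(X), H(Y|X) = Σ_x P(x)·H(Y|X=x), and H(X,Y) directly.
H(X) = 1.5845 bits, H(Y|X) = 1.1368 bits, H(X,Y) = 2.7213 bits

Marginal of X (row sums):
  P(X=0) = 3/59 + 12/59 + 4/59 = 19/59
  P(X=1) = 6/59 + 12/59 + 2/59 = 20/59
  P(X=2) = 15/59 + 5/59 + 0 = 20/59
H(X) = -[(19/59)·log₂(19/59) + (20/59)·log₂(20/59) + (20/59)·log₂(20/59)]
  = 0.526434 + 0.529056 + 0.529056 = 1.5845 bits

H(Y|X) = Σ_x P(x)·H(Y|X=x):
  X=0: P(X=0) = 19/59, P(Y|X=0) = (3/19, 12/19, 4/19) → H(Y|X=0) = 1.312431
  X=1: P(X=1) = 20/59, P(Y|X=1) = (3/10, 3/5, 1/10) → H(Y|X=1) = 1.295462
  X=2: P(X=2) = 20/59, P(Y|X=2) = (3/4, 1/4, 0) → H(Y|X=2) = 0.811278
H(Y|X) = (19/59)·1.312431 + (20/59)·1.295462 + (20/59)·0.811278 = 1.1368 bits

H(X,Y) = -Σ_{x,y} P(x,y) log₂ P(x,y). Per-cell terms -P(x,y)·log₂P(x,y):
  X=0: 0.218526, 0.467325, 0.263230
  X=1: 0.335357, 0.467325, 0.165513
  X=2: 0.502310, 0.301756, 0.000000
  (cells with P = 0 contribute 0)
Sum of the 9 terms: H(X,Y) = 2.7213 bits

Chain rule check:
  H(X) + H(Y|X) = 1.5845 + 1.1368 = 2.7213 bits
  H(X,Y) = 2.7213 bits
✓ Chain rule verified.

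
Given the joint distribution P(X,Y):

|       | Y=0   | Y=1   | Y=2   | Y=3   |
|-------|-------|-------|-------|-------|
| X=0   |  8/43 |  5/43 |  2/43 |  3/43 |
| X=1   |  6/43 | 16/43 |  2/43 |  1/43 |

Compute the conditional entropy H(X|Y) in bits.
0.8760 bits

H(X|Y) = H(X,Y) - H(Y)

H(X,Y) = -Σ_{x,y} P(x,y) log₂ P(x,y). Per-cell terms -P(x,y)·log₂P(x,y):
  X=0: 0.45140, 0.36097, 0.20587, 0.26800
  X=1: 0.39646, 0.53070, 0.20587, 0.12619
Sum of the 8 terms: H(X,Y) = 2.5455 bits

Marginal of Y (column sums):
  P(Y=0) = 8/43 + 6/43 = 14/43
  P(Y=1) = 5/43 + 16/43 = 21/43
  P(Y=2) = 2/43 + 2/43 = 4/43
  P(Y=3) = 3/43 + 1/43 = 4/43
H(Y) = -[(14/43)·log₂(14/43) + (21/43)·log₂(21/43) + (4/43)·log₂(4/43) + (4/43)·log₂(4/43)]
  = 0.52709 + 0.50495 + 0.31872 + 0.31872 = 1.6695 bits

H(X|Y) = H(X,Y) - H(Y) = 2.5455 - 1.6695 = 0.8760 bits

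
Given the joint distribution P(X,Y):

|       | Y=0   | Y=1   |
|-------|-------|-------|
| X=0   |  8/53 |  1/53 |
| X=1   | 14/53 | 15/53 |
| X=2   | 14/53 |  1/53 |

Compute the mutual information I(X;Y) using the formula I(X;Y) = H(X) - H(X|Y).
0.1730 bits

I(X;Y) = H(X) - H(X|Y)

Marginal of X (row sums):
  P(X=0) = 8/53 + 1/53 = 9/53
  P(X=1) = 14/53 + 15/53 = 29/53
  P(X=2) = 14/53 + 1/53 = 15/53
H(X) = -[(9/53)·log₂(9/53) + (29/53)·log₂(29/53) + (15/53)·log₂(15/53)]
  = 0.43438 + 0.47600 + 0.51539 = 1.42577 bits

Marginal of Y (column sums):
  P(Y=0) = 8/53 + 14/53 + 14/53 = 36/53
  P(Y=1) = 1/53 + 15/53 + 1/53 = 17/53
H(X|Y) = Σ_y P(y)·H(X|Y=y):
  Y=0: P(Y=0) = 36/53, P(X|Y=0) = (2/9, 7/18, 7/18) → H(X|Y=0) = 1.54198
  Y=1: P(Y=1) = 17/53, P(X|Y=1) = (1/17, 15/17, 1/17) → H(X|Y=1) = 0.64021
H(X|Y) = (36/53)·1.54198 + (17/53)·0.64021 = 1.25273 bits

I(X;Y) = H(X) - H(X|Y) = 1.42577 - 1.25273 = 0.1730 bits

Cross-check via I(X;Y) = H(X) + H(Y) - H(X,Y): computing H(Y) from the column sums and H(X,Y) from the 6 cells in the same way gives H(Y) = 0.90520 bits and H(X,Y) = 2.15793 bits, so
I(X;Y) = 1.42577 + 0.90520 - 2.15793 = 0.1730 bits ✓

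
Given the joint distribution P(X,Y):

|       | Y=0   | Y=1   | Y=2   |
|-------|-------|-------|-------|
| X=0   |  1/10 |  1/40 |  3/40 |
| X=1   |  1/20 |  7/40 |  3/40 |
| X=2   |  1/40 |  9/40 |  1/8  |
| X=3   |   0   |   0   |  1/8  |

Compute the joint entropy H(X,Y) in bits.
3.0492 bits

H(X,Y) = -Σ_{x,y} P(x,y) log₂ P(x,y). Per-cell terms -P(x,y)·log₂P(x,y):
  X=0: 0.3322, 0.1330, 0.2803
  X=1: 0.2161, 0.4401, 0.2803
  X=2: 0.1330, 0.4842, 0.3750
  X=3: 0.0000, 0.0000, 0.3750
  (cells with P = 0 contribute 0)
Sum of the 12 terms: H(X,Y) = 3.0492 bits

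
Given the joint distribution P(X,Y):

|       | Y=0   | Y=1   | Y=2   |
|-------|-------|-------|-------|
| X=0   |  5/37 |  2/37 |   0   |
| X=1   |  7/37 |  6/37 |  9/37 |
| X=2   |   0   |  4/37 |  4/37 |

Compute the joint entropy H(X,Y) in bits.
2.6878 bits

H(X,Y) = -Σ_{x,y} P(x,y) log₂ P(x,y). Per-cell terms -P(x,y)·log₂P(x,y):
  X=0: 0.39021, 0.22754, 0.00000
  X=1: 0.45445, 0.42559, 0.49610
  X=2: 0.00000, 0.34697, 0.34697
  (cells with P = 0 contribute 0)
Sum of the 9 terms: H(X,Y) = 2.6878 bits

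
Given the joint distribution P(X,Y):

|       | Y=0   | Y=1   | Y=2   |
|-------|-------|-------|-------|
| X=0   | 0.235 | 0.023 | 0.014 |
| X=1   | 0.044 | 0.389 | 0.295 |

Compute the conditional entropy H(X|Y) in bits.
0.3856 bits

H(X|Y) = H(X,Y) - H(Y)

H(X,Y) = -Σ_{x,y} P(x,y) log₂ P(x,y). Per-cell terms -P(x,y)·log₂P(x,y):
  X=0: 0.49097782, 0.12517111, 0.08621801
  X=1: 0.19827952, 0.52987944, 0.51955788
Sum of the 6 terms: H(X,Y) = 1.95008378 bits

Marginal of Y (column sums):
  P(Y=0) = 0.235 + 0.044 = 0.279
  P(Y=1) = 0.023 + 0.389 = 0.412
  P(Y=2) = 0.014 + 0.295 = 0.309
H(Y) = -[0.279·log₂(0.279) + 0.412·log₂(0.412) + 0.309·log₂(0.309)]
  = 0.51382397 + 0.52706491 + 0.52354527 = 1.56443415 bits

H(X|Y) = H(X,Y) - H(Y) = 1.95008378 - 1.56443415 = 0.3856 bits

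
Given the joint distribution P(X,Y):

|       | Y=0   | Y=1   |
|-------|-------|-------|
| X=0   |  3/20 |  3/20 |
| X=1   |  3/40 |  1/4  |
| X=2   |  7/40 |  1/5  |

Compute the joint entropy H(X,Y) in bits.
2.5058 bits

H(X,Y) = -Σ_{x,y} P(x,y) log₂ P(x,y). Per-cell terms -P(x,y)·log₂P(x,y):
  X=0: 0.4105, 0.4105
  X=1: 0.2803, 0.5000
  X=2: 0.4401, 0.4644
Sum of the 6 terms: H(X,Y) = 2.5058 bits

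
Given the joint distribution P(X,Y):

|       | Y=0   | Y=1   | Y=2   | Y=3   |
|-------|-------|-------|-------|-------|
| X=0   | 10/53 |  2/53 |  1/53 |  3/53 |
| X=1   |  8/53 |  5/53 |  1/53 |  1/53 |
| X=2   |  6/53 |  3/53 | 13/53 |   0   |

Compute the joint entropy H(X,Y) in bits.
3.0118 bits

H(X,Y) = -Σ_{x,y} P(x,y) log₂ P(x,y). Per-cell terms -P(x,y)·log₂P(x,y):
  X=0: 0.45396, 0.17841, 0.10807, 0.23451
  X=1: 0.41176, 0.32132, 0.10807, 0.10807
  X=2: 0.35581, 0.23451, 0.49731, 0.00000
  (cells with P = 0 contribute 0)
Sum of the 12 terms: H(X,Y) = 3.0118 bits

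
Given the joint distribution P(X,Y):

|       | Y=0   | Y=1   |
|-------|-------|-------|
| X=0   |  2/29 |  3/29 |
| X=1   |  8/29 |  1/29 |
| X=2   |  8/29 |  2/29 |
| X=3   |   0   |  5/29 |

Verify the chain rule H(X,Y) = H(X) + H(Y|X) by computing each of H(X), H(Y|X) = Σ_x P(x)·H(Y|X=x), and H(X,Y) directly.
H(X) = 1.9281 bits, H(Y|X) = 0.5725 bits, H(X,Y) = 2.5006 bits

Marginal of X (row sums):
  P(X=0) = 2/29 + 3/29 = 5/29
  P(X=1) = 8/29 + 1/29 = 9/29
  P(X=2) = 8/29 + 2/29 = 10/29
  P(X=3) = 0 + 5/29 = 5/29
H(X) = -[(5/29)·log₂(5/29) + (9/29)·log₂(9/29) + (10/29)·log₂(10/29) + (5/29)·log₂(5/29)]
  = 0.437251 + 0.523879 + 0.529673 + 0.437251 = 1.9281 bits

H(Y|X) = Σ_x P(x)·H(Y|X=x):
  X=0: P(X=0) = 5/29, P(Y|X=0) = (2/5, 3/5) → H(Y|X=0) = 0.970951
  X=1: P(X=1) = 9/29, P(Y|X=1) = (8/9, 1/9) → H(Y|X=1) = 0.503258
  X=2: P(X=2) = 10/29, P(Y|X=2) = (4/5, 1/5) → H(Y|X=2) = 0.721928
  X=3: P(X=3) = 5/29, P(Y|X=3) = (0, 1) → H(Y|X=3) = 0.000000
H(Y|X) = (5/29)·0.970951 + (9/29)·0.503258 + (10/29)·0.721928 + (5/29)·0.000000 = 0.5725 bits

H(X,Y) = -Σ_{x,y} P(x,y) log₂ P(x,y). Per-cell terms -P(x,y)·log₂P(x,y):
  X=0: 0.266068, 0.338588
  X=1: 0.512546, 0.167517
  X=2: 0.512546, 0.266068
  X=3: 0.000000, 0.437251
  (cells with P = 0 contribute 0)
Sum of the 8 terms: H(X,Y) = 2.5006 bits

Chain rule check:
  H(X) + H(Y|X) = 1.9281 + 0.5725 = 2.5006 bits
  H(X,Y) = 2.5006 bits
✓ Chain rule verified.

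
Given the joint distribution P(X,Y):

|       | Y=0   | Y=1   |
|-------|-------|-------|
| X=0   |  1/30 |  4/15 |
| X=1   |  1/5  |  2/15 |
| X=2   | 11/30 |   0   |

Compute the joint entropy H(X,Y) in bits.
2.0548 bits

H(X,Y) = -Σ_{x,y} P(x,y) log₂ P(x,y). Per-cell terms -P(x,y)·log₂P(x,y):
  X=0: 0.1636, 0.5085
  X=1: 0.4644, 0.3876
  X=2: 0.5307, 0.0000
  (cells with P = 0 contribute 0)
Sum of the 6 terms: H(X,Y) = 2.0548 bits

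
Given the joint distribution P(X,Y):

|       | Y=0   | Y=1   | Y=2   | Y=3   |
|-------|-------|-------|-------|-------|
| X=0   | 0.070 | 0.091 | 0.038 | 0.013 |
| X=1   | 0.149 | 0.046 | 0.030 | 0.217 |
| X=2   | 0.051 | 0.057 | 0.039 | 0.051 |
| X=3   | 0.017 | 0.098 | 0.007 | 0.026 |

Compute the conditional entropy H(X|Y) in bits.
1.6434 bits

H(X|Y) = H(X,Y) - H(Y)

H(X,Y) = -Σ_{x,y} P(x,y) log₂ P(x,y). Per-cell terms -P(x,y)·log₂P(x,y):
  X=0: 0.2686, 0.3147, 0.1793, 0.0814
  X=1: 0.4092, 0.2043, 0.1518, 0.4783
  X=2: 0.2190, 0.2356, 0.1825, 0.2190
  X=3: 0.0999, 0.3284, 0.0501, 0.1369
Sum of the 16 terms: H(X,Y) = 3.5590 bits

Marginal of Y (column sums):
  P(Y=0) = 0.070 + 0.149 + 0.051 + 0.017 = 0.287
  P(Y=1) = 0.091 + 0.046 + 0.057 + 0.098 = 0.292
  P(Y=2) = 0.038 + 0.030 + 0.039 + 0.007 = 0.114
  P(Y=3) = 0.013 + 0.217 + 0.051 + 0.026 = 0.307
H(Y) = -[0.287·log₂(0.287) + 0.292·log₂(0.292) + 0.114·log₂(0.114) + 0.307·log₂(0.307)]
  = 0.5169 + 0.5186 + 0.3571 + 0.5230 = 1.9156 bits

H(X|Y) = H(X,Y) - H(Y) = 3.5590 - 1.9156 = 1.6434 bits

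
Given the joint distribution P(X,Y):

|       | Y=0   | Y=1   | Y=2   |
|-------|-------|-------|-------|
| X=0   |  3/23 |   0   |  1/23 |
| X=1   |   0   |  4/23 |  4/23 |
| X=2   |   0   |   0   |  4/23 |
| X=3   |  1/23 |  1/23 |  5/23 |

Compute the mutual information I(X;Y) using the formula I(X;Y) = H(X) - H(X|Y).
0.5149 bits

I(X;Y) = H(X) - H(X|Y)

Marginal of X (row sums):
  P(X=0) = 3/23 + 0 + 1/23 = 4/23
  P(X=1) = 0 + 4/23 + 4/23 = 8/23
  P(X=2) = 0 + 0 + 4/23 = 4/23
  P(X=3) = 1/23 + 1/23 + 5/23 = 7/23
H(X) = -[(4/23)·log₂(4/23) + (8/23)·log₂(8/23) + (4/23)·log₂(4/23) + (7/23)·log₂(7/23)]
  = 0.438880 + 0.529935 + 0.438880 + 0.522324 = 1.93002 bits

Marginal of Y (column sums):
  P(Y=0) = 3/23 + 0 + 0 + 1/23 = 4/23
  P(Y=1) = 0 + 4/23 + 0 + 1/23 = 5/23
  P(Y=2) = 1/23 + 4/23 + 4/23 + 5/23 = 14/23
H(X|Y) = Σ_y P(y)·H(X|Y=y):
  Y=0: P(Y=0) = 4/23, P(X|Y=0) = (3/4, 0, 0, 1/4) → H(X|Y=0) = 0.811278
  Y=1: P(Y=1) = 5/23, P(X|Y=1) = (0, 4/5, 0, 1/5) → H(X|Y=1) = 0.721928
  Y=2: P(Y=2) = 14/23, P(X|Y=2) = (1/14, 2/7, 2/7, 5/14) → H(X|Y=2) = 1.835238
H(X|Y) = (4/23)·0.811278 + (5/23)·0.721928 + (14/23)·1.835238 = 1.41513 bits

I(X;Y) = H(X) - H(X|Y) = 1.93002 - 1.41513 = 0.5149 bits

Cross-check via I(X;Y) = H(X) + H(Y) - H(X,Y): computing H(Y) from the column sums and H(X,Y) from the 12 cells in the same way gives H(Y) = 1.35345 bits and H(X,Y) = 2.76858 bits, so
I(X;Y) = 1.93002 + 1.35345 - 2.76858 = 0.5149 bits ✓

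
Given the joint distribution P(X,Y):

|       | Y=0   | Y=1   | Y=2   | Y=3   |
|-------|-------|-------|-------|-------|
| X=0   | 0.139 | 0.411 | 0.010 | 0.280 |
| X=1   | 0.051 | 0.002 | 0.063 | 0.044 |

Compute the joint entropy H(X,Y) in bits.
2.1900 bits

H(X,Y) = -Σ_{x,y} P(x,y) log₂ P(x,y). Per-cell terms -P(x,y)·log₂P(x,y):
  X=0: 0.3957, 0.5272, 0.0664, 0.5142
  X=1: 0.2190, 0.0179, 0.2513, 0.1983
Sum of the 8 terms: H(X,Y) = 2.1900 bits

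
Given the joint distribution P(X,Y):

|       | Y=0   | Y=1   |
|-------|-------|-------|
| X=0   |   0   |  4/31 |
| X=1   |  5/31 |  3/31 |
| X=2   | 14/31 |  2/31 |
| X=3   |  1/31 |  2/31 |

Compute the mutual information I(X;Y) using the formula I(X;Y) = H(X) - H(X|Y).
0.3226 bits

I(X;Y) = H(X) - H(X|Y)

Marginal of X (row sums):
  P(X=0) = 0 + 4/31 = 4/31
  P(X=1) = 5/31 + 3/31 = 8/31
  P(X=2) = 14/31 + 2/31 = 16/31
  P(X=3) = 1/31 + 2/31 = 3/31
H(X) = -[(4/31)·log₂(4/31) + (8/31)·log₂(8/31) + (16/31)·log₂(16/31) + (3/31)·log₂(3/31)]
  = 0.38119 + 0.50431 + 0.49249 + 0.32605 = 1.70404 bits

Marginal of Y (column sums):
  P(Y=0) = 0 + 5/31 + 14/31 + 1/31 = 20/31
  P(Y=1) = 4/31 + 3/31 + 2/31 + 2/31 = 11/31
H(X|Y) = Σ_y P(y)·H(X|Y=y):
  Y=0: P(Y=0) = 20/31, P(X|Y=0) = (0, 1/4, 7/10, 1/20) → H(X|Y=0) = 1.07630
  Y=1: P(Y=1) = 11/31, P(X|Y=1) = (4/11, 3/11, 2/11, 2/11) → H(X|Y=1) = 1.93626
H(X|Y) = (20/31)·1.07630 + (11/31)·1.93626 = 1.38145 bits

I(X;Y) = H(X) - H(X|Y) = 1.70404 - 1.38145 = 0.3226 bits

Cross-check via I(X;Y) = H(X) + H(Y) - H(X,Y): computing H(Y) from the column sums and H(X,Y) from the 8 cells in the same way gives H(Y) = 0.93832 bits and H(X,Y) = 2.31976 bits, so
I(X;Y) = 1.70404 + 0.93832 - 2.31976 = 0.3226 bits ✓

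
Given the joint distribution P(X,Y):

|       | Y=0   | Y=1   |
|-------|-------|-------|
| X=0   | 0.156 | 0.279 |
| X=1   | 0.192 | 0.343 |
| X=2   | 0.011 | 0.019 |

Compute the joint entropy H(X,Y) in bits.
2.0988 bits

H(X,Y) = -Σ_{x,y} P(x,y) log₂ P(x,y). Per-cell terms -P(x,y)·log₂P(x,y):
  X=0: 0.41814, 0.51382
  X=1: 0.45712, 0.52950
  X=2: 0.07157, 0.10864
Sum of the 6 terms: H(X,Y) = 2.0988 bits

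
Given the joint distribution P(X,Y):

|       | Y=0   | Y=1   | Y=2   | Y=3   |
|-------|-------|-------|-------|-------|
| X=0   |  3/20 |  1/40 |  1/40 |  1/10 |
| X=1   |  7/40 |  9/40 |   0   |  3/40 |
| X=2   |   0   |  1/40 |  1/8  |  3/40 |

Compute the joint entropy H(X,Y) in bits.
3.0017 bits

H(X,Y) = -Σ_{x,y} P(x,y) log₂ P(x,y). Per-cell terms -P(x,y)·log₂P(x,y):
  X=0: 0.41054, 0.13305, 0.13305, 0.33219
  X=1: 0.44005, 0.48420, 0.00000, 0.28027
  X=2: 0.00000, 0.13305, 0.37500, 0.28027
  (cells with P = 0 contribute 0)
Sum of the 12 terms: H(X,Y) = 3.0017 bits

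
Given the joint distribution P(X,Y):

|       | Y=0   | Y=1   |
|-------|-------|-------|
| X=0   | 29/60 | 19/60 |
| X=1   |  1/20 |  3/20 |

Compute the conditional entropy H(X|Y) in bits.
0.6622 bits

H(X|Y) = H(X,Y) - H(Y)

H(X,Y) = -Σ_{x,y} P(x,y) log₂ P(x,y). Per-cell terms -P(x,y)·log₂P(x,y):
  X=0: 0.50697, 0.52534
  X=1: 0.21610, 0.41054
Sum of the 4 terms: H(X,Y) = 1.65895 bits

Marginal of Y (column sums):
  P(Y=0) = 29/60 + 1/20 = 8/15
  P(Y=1) = 19/60 + 3/20 = 7/15
H(Y) = -[(8/15)·log₂(8/15) + (7/15)·log₂(7/15)]
  = 0.48367 + 0.51312 = 0.99679 bits

H(X|Y) = H(X,Y) - H(Y) = 1.65895 - 0.99679 = 0.6622 bits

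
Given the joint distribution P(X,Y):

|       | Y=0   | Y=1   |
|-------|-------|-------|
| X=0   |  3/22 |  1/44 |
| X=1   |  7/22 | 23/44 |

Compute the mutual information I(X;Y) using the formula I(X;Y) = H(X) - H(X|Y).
0.0952 bits

I(X;Y) = H(X) - H(X|Y)

Marginal of X (row sums):
  P(X=0) = 3/22 + 1/44 = 7/44
  P(X=1) = 7/22 + 23/44 = 37/44
H(X) = -[(7/44)·log₂(7/44) + (37/44)·log₂(37/44)]
  = 0.4219 + 0.2102 = 0.6321 bits

Marginal of Y (column sums):
  P(Y=0) = 3/22 + 7/22 = 5/11
  P(Y=1) = 1/44 + 23/44 = 6/11
H(X|Y) = Σ_y P(y)·H(X|Y=y):
  Y=0: P(Y=0) = 5/11, P(X|Y=0) = (3/10, 7/10) → H(X|Y=0) = 0.8813
  Y=1: P(Y=1) = 6/11, P(X|Y=1) = (1/24, 23/24) → H(X|Y=1) = 0.2499
H(X|Y) = (5/11)·0.8813 + (6/11)·0.2499 = 0.5369 bits

I(X;Y) = H(X) - H(X|Y) = 0.6321 - 0.5369 = 0.0952 bits

Cross-check via I(X;Y) = H(X) + H(Y) - H(X,Y): computing H(Y) from the column sums and H(X,Y) from the 4 cells in the same way gives H(Y) = 0.9940 bits and H(X,Y) = 1.5309 bits, so
I(X;Y) = 0.6321 + 0.9940 - 1.5309 = 0.0952 bits ✓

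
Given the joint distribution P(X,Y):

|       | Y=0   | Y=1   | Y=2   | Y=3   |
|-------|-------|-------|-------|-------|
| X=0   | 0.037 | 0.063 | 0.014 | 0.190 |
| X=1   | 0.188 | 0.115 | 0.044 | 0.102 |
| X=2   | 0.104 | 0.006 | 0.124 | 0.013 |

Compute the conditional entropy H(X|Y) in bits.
1.2069 bits

H(X|Y) = H(X,Y) - H(Y)

H(X,Y) = -Σ_{x,y} P(x,y) log₂ P(x,y). Per-cell terms -P(x,y)·log₂P(x,y):
  X=0: 0.17598, 0.25128, 0.08622, 0.45523
  X=1: 0.45330, 0.35883, 0.19828, 0.33592
  X=2: 0.33960, 0.04428, 0.37344, 0.08145
Sum of the 12 terms: H(X,Y) = 3.1538 bits

Marginal of Y (column sums):
  P(Y=0) = 0.037 + 0.188 + 0.104 = 0.329
  P(Y=1) = 0.063 + 0.115 + 0.006 = 0.184
  P(Y=2) = 0.014 + 0.044 + 0.124 = 0.182
  P(Y=3) = 0.190 + 0.102 + 0.013 = 0.305
H(Y) = -[0.329·log₂(0.329) + 0.184·log₂(0.184) + 0.182·log₂(0.182) + 0.305·log₂(0.305)]
  = 0.52766 + 0.44937 + 0.44735 + 0.52250 = 1.9469 bits

H(X|Y) = H(X,Y) - H(Y) = 3.1538 - 1.9469 = 1.2069 bits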